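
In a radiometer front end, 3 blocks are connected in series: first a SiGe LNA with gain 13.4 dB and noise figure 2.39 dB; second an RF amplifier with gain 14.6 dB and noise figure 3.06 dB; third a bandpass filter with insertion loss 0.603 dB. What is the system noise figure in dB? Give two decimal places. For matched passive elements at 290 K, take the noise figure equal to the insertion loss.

2.51 dB

Convert to linear (a loss of L dB is a gain of −L dB): F_i = 10^(NF_i/10), G_i = 10^(G_i,dB/10)
  Stage 1: F_1 = 10^(2.39/10) = 1.734, G_1 = 10^(13.4/10) = 21.88
  Stage 2: F_2 = 10^(3.06/10) = 2.023, G_2 = 10^(14.6/10) = 28.84
  Stage 3: F_3 = 10^(0.603/10) = 1.149, G_3 = 10^(−0.603/10) = 0.8704
Friis cascade:
  F = 1.734 + (2.023 − 1)/21.88 + (1.149 − 1)/631.0 = 1.781
NF = 10 log₁₀(1.781) = 2.51 dB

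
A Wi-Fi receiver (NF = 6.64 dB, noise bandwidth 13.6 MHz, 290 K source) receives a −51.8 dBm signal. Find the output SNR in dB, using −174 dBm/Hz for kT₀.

44.2 dB

Noise floor: N = −174 + 10 log₁₀(B) + NF
10 log₁₀(1.36×10⁷) = 71.34 dB
N = −174 + 71.34 + 6.64 = −96.02 dBm
SNR = P_sig − N = −51.8 − (−96.02) = 44.22 dB → 44.2 dB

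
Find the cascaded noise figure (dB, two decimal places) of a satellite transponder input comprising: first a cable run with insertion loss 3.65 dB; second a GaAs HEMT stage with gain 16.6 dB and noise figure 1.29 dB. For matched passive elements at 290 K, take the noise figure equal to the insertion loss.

4.94 dB

Convert to linear (a loss of L dB is a gain of −L dB): F_i = 10^(NF_i/10), G_i = 10^(G_i,dB/10)
  Stage 1: F_1 = 10^(3.65/10) = 2.317, G_1 = 10^(−3.65/10) = 0.4315
  Stage 2: F_2 = 10^(1.29/10) = 1.346, G_2 = 10^(16.6/10) = 45.71
Friis cascade:
  F = 2.317 + (1.346 − 1)/0.4315 = 3.119
NF = 10 log₁₀(3.119) = 4.94 dB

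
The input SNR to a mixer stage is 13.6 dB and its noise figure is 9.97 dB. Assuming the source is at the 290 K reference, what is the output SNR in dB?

3.63 dB

By definition F = SNR_in/SNR_out, so in dB: SNR_out = SNR_in − NF
SNR_out = 13.6 − 9.97 = 3.63 dB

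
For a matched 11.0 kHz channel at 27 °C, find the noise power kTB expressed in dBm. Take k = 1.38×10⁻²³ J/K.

T = 27 °C + 273.15 = 300.15 K
P_n = kTB = 1.38×10⁻²³ × 300.15 × 1.10×10⁴ = 4.56×10⁻¹⁷ W
In dBm: 10 log₁₀(4.56×10⁻¹⁷ / 10⁻³) = −133.4 dBm

−133.4 dBm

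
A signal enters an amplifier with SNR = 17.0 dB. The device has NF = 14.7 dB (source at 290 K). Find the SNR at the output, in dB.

By definition F = SNR_in/SNR_out, so in dB: SNR_out = SNR_in − NF
SNR_out = 17.0 − 14.7 = 2.3 dB

2.3 dB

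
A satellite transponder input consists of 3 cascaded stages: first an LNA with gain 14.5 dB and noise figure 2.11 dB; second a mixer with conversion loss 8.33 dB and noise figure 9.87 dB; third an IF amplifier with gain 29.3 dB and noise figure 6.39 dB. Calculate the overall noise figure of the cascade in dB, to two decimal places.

4.39 dB

Convert to linear (a loss of L dB is a gain of −L dB): F_i = 10^(NF_i/10), G_i = 10^(G_i,dB/10)
  Stage 1: F_1 = 10^(2.11/10) = 1.626, G_1 = 10^(14.5/10) = 28.18
  Stage 2: F_2 = 10^(9.87/10) = 9.705, G_2 = 10^(−8.33/10) = 0.1469
  Stage 3: F_3 = 10^(6.39/10) = 4.355, G_3 = 10^(29.3/10) = 851.1
Friis cascade:
  F = 1.626 + (9.705 − 1)/28.18 + (4.355 − 1)/4.140 = 2.745
NF = 10 log₁₀(2.745) = 4.39 dB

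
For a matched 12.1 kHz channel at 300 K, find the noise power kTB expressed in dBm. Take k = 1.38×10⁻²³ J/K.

−133.0 dBm

P_n = kTB = 1.38×10⁻²³ × 300 × 1.21×10⁴ = 5.01×10⁻¹⁷ W
In dBm: 10 log₁₀(5.01×10⁻¹⁷ / 10⁻³) = −133.0 dBm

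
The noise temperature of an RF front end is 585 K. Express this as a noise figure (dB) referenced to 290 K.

F = 1 + T_e/T₀ = 1 + 585/290 = 3.01724
NF = 10 log₁₀(3.01724) = 4.80 dB

4.80 dB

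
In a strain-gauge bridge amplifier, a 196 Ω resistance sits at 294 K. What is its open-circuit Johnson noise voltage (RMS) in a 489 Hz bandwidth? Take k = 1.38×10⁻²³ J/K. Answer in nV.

V_n = √(4kTRB)
4kTRB = 4 × 1.38×10⁻²³ × 294 × 1.96×10² × 4.89×10² = 1.56×10⁻¹⁵ V²
V_n = √(1.56×10⁻¹⁵) = 3.94×10⁻⁸ V = 39.4 nV

39.4 nV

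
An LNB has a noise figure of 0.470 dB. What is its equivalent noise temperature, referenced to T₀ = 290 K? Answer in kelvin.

F = 10^(0.470/10) = 1.11429
T_e = (F − 1)·T₀ = (1.11429 − 1) × 290 = 33.1 K

33.1 K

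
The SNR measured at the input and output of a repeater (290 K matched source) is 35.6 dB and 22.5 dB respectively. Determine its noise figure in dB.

NF (dB) = SNR_in(dB) − SNR_out(dB) when the source is at T₀
NF = 35.6 − 22.5 = 13.1 dB

13.1 dB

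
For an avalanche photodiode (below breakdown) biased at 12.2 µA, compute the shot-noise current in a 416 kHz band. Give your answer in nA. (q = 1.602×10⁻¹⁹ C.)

I_n = √(2qI·B)
2qI·B = 2 × 1.602×10⁻¹⁹ × 1.22×10⁻⁵ × 4.16×10⁵ = 1.63×10⁻¹⁸ A²
I_n = √(1.63×10⁻¹⁸) = 1.28×10⁻⁹ A = 1.28 nA

1.28 nA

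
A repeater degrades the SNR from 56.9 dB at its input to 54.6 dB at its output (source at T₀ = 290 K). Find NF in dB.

2.3 dB

NF (dB) = SNR_in(dB) − SNR_out(dB) when the source is at T₀
NF = 56.9 − 54.6 = 2.3 dB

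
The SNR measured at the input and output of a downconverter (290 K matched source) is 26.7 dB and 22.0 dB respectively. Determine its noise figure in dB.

4.7 dB

NF (dB) = SNR_in(dB) − SNR_out(dB) when the source is at T₀
NF = 26.7 − 22.0 = 4.7 dB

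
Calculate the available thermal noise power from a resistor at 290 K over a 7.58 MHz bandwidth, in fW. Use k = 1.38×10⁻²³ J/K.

P_n = kTB = 1.38×10⁻²³ × 290 × 7.58×10⁶ = 3.03×10⁻¹⁴ W = 30.3 fW

30.3 fW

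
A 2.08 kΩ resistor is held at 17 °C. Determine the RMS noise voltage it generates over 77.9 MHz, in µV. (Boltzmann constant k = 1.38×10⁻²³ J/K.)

T = 17 °C + 273.15 = 290.15 K
V_n = √(4kTRB)
4kTRB = 4 × 1.38×10⁻²³ × 290.15 × 2.08×10³ × 7.79×10⁷ = 2.60×10⁻⁹ V²
V_n = √(2.60×10⁻⁹) = 5.09×10⁻⁵ V = 50.9 µV

50.9 µV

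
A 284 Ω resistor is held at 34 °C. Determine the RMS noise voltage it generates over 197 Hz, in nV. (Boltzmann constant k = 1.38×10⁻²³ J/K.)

30.8 nV

T = 34 °C + 273.15 = 307.15 K
V_n = √(4kTRB)
4kTRB = 4 × 1.38×10⁻²³ × 307.15 × 2.84×10² × 1.97×10² = 9.49×10⁻¹⁶ V²
V_n = √(9.49×10⁻¹⁶) = 3.08×10⁻⁸ V = 30.8 nV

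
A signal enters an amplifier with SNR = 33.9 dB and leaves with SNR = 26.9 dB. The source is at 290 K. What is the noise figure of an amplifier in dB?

7.0 dB

NF (dB) = SNR_in(dB) − SNR_out(dB) when the source is at T₀
NF = 33.9 − 26.9 = 7.0 dB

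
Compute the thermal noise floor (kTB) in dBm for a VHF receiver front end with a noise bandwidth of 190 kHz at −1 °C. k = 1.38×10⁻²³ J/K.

−121.5 dBm

T = −1 °C + 273.15 = 272.15 K
P_n = kTB = 1.38×10⁻²³ × 272.15 × 1.90×10⁵ = 7.14×10⁻¹⁶ W
In dBm: 10 log₁₀(7.14×10⁻¹⁶ / 10⁻³) = −121.5 dBm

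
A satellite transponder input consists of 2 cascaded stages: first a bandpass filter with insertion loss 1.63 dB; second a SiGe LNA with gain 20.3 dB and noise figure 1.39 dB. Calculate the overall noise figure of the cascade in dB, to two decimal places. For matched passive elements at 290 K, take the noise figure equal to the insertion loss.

Convert to linear (a loss of L dB is a gain of −L dB): F_i = 10^(NF_i/10), G_i = 10^(G_i,dB/10)
  Stage 1: F_1 = 10^(1.63/10) = 1.455, G_1 = 10^(−1.63/10) = 0.6871
  Stage 2: F_2 = 10^(1.39/10) = 1.377, G_2 = 10^(20.3/10) = 107.2
Friis cascade:
  F = 1.455 + (1.377 − 1)/0.6871 = 2.004
NF = 10 log₁₀(2.004) = 3.02 dB

3.02 dB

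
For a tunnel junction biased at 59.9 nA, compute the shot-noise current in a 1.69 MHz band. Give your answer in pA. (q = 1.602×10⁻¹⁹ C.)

180 pA

I_n = √(2qI·B)
2qI·B = 2 × 1.602×10⁻¹⁹ × 5.99×10⁻⁸ × 1.69×10⁶ = 3.24×10⁻²⁰ A²
I_n = √(3.24×10⁻²⁰) = 1.80×10⁻¹⁰ A = 180 pA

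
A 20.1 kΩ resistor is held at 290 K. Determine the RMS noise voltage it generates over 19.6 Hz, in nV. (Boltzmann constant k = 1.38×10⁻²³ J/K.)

V_n = √(4kTRB)
4kTRB = 4 × 1.38×10⁻²³ × 290 × 2.01×10⁴ × 1.96×10¹ = 6.31×10⁻¹⁵ V²
V_n = √(6.31×10⁻¹⁵) = 7.94×10⁻⁸ V = 79.4 nV

79.4 nV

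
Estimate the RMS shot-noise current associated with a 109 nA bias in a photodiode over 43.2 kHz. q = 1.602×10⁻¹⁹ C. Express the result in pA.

38.8 pA

I_n = √(2qI·B)
2qI·B = 2 × 1.602×10⁻¹⁹ × 1.09×10⁻⁷ × 4.32×10⁴ = 1.51×10⁻²¹ A²
I_n = √(1.51×10⁻²¹) = 3.88×10⁻¹¹ A = 38.8 pA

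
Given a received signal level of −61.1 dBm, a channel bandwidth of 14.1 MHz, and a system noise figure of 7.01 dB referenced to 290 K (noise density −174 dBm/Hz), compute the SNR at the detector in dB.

34.4 dB

Noise floor: N = −174 + 10 log₁₀(B) + NF
10 log₁₀(1.41×10⁷) = 71.49 dB
N = −174 + 71.49 + 7.01 = −95.50 dBm
SNR = P_sig − N = −61.1 − (−95.50) = 34.40 dB → 34.4 dB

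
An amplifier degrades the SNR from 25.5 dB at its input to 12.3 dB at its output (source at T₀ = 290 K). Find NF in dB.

NF (dB) = SNR_in(dB) − SNR_out(dB) when the source is at T₀
NF = 25.5 − 12.3 = 13.2 dB

13.2 dB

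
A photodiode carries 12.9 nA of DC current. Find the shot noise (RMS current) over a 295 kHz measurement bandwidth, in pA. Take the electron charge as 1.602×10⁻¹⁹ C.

I_n = √(2qI·B)
2qI·B = 2 × 1.602×10⁻¹⁹ × 1.29×10⁻⁸ × 2.95×10⁵ = 1.22×10⁻²¹ A²
I_n = √(1.22×10⁻²¹) = 3.49×10⁻¹¹ A = 34.9 pA

34.9 pA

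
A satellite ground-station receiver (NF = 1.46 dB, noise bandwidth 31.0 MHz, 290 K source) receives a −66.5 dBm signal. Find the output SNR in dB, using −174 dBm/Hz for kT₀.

31.1 dB

Noise floor: N = −174 + 10 log₁₀(B) + NF
10 log₁₀(3.10×10⁷) = 74.91 dB
N = −174 + 74.91 + 1.46 = −97.63 dBm
SNR = P_sig − N = −66.5 − (−97.63) = 31.13 dB → 31.1 dB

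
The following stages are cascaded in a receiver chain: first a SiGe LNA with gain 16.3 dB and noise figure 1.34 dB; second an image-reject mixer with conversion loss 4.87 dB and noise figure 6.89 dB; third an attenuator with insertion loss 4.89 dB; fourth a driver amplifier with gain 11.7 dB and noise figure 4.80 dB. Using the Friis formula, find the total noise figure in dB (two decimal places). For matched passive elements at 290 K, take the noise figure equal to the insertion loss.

Convert to linear (a loss of L dB is a gain of −L dB): F_i = 10^(NF_i/10), G_i = 10^(G_i,dB/10)
  Stage 1: F_1 = 10^(1.34/10) = 1.361, G_1 = 10^(16.3/10) = 42.66
  Stage 2: F_2 = 10^(6.89/10) = 4.887, G_2 = 10^(−4.87/10) = 0.3258
  Stage 3: F_3 = 10^(4.89/10) = 3.083, G_3 = 10^(−4.89/10) = 0.3243
  Stage 4: F_4 = 10^(4.80/10) = 3.020, G_4 = 10^(11.7/10) = 14.79
Friis cascade:
  F = 1.361 + (4.887 − 1)/42.66 + (3.083 − 1)/13.90 + (3.020 − 1)/4.508 = 2.050
NF = 10 log₁₀(2.050) = 3.12 dB

3.12 dB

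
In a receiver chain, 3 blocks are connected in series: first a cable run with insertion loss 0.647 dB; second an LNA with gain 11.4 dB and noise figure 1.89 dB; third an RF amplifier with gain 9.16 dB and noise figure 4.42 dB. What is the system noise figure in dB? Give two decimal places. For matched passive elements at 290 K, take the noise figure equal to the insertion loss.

2.88 dB

Convert to linear (a loss of L dB is a gain of −L dB): F_i = 10^(NF_i/10), G_i = 10^(G_i,dB/10)
  Stage 1: F_1 = 10^(0.647/10) = 1.161, G_1 = 10^(−0.647/10) = 0.8616
  Stage 2: F_2 = 10^(1.89/10) = 1.545, G_2 = 10^(11.4/10) = 13.80
  Stage 3: F_3 = 10^(4.42/10) = 2.767, G_3 = 10^(9.16/10) = 8.241
Friis cascade:
  F = 1.161 + (1.545 − 1)/0.8616 + (2.767 − 1)/11.89 = 1.942
NF = 10 log₁₀(1.942) = 2.88 dB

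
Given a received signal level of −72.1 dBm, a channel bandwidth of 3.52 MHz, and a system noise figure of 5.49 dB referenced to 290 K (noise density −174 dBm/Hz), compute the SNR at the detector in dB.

30.9 dB

Noise floor: N = −174 + 10 log₁₀(B) + NF
10 log₁₀(3.52×10⁶) = 65.47 dB
N = −174 + 65.47 + 5.49 = −103.04 dBm
SNR = P_sig − N = −72.1 − (−103.04) = 30.94 dB → 30.9 dB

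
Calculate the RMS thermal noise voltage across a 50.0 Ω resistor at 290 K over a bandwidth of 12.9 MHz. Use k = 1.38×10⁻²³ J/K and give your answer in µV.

V_n = √(4kTRB)
4kTRB = 4 × 1.38×10⁻²³ × 290 × 5.00×10¹ × 1.29×10⁷ = 1.03×10⁻¹¹ V²
V_n = √(1.03×10⁻¹¹) = 3.21×10⁻⁶ V = 3.21 µV

3.21 µV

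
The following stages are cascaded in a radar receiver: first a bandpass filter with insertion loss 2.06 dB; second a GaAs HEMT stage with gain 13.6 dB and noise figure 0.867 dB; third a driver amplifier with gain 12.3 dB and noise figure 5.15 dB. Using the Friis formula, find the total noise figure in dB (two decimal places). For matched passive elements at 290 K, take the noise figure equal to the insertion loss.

Convert to linear (a loss of L dB is a gain of −L dB): F_i = 10^(NF_i/10), G_i = 10^(G_i,dB/10)
  Stage 1: F_1 = 10^(2.06/10) = 1.607, G_1 = 10^(−2.06/10) = 0.6223
  Stage 2: F_2 = 10^(0.867/10) = 1.221, G_2 = 10^(13.6/10) = 22.91
  Stage 3: F_3 = 10^(5.15/10) = 3.273, G_3 = 10^(12.3/10) = 16.98
Friis cascade:
  F = 1.607 + (1.221 − 1)/0.6223 + (3.273 − 1)/14.26 = 2.121
NF = 10 log₁₀(2.121) = 3.27 dB

3.27 dB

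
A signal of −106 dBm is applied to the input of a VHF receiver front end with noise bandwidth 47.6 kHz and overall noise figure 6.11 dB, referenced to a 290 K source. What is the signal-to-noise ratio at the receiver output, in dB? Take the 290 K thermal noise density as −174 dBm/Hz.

15.1 dB

Noise floor: N = −174 + 10 log₁₀(B) + NF
10 log₁₀(4.76×10⁴) = 46.78 dB
N = −174 + 46.78 + 6.11 = −121.11 dBm
SNR = P_sig − N = −106 − (−121.11) = 15.11 dB → 15.1 dB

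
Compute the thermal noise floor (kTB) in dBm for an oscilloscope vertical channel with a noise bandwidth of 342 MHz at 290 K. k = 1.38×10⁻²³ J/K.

P_n = kTB = 1.38×10⁻²³ × 290 × 3.42×10⁸ = 1.37×10⁻¹² W
In dBm: 10 log₁₀(1.37×10⁻¹² / 10⁻³) = −88.6 dBm

−88.6 dBm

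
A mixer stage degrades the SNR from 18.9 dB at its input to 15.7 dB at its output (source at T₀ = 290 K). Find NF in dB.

3.2 dB

NF (dB) = SNR_in(dB) − SNR_out(dB) when the source is at T₀
NF = 18.9 − 15.7 = 3.2 dB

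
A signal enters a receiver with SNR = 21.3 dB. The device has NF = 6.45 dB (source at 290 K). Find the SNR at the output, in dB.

14.85 dB

By definition F = SNR_in/SNR_out, so in dB: SNR_out = SNR_in − NF
SNR_out = 21.3 − 6.45 = 14.85 dB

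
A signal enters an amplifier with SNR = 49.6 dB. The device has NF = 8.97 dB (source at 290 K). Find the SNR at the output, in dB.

40.63 dB

By definition F = SNR_in/SNR_out, so in dB: SNR_out = SNR_in − NF
SNR_out = 49.6 − 8.97 = 40.63 dB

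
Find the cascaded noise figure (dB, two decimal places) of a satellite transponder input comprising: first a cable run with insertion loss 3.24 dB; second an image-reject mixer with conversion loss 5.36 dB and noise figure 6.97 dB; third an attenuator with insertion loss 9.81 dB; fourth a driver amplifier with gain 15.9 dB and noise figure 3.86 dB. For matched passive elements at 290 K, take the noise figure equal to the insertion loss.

Convert to linear (a loss of L dB is a gain of −L dB): F_i = 10^(NF_i/10), G_i = 10^(G_i,dB/10)
  Stage 1: F_1 = 10^(3.24/10) = 2.109, G_1 = 10^(−3.24/10) = 0.4742
  Stage 2: F_2 = 10^(6.97/10) = 4.977, G_2 = 10^(−5.36/10) = 0.2911
  Stage 3: F_3 = 10^(9.81/10) = 9.572, G_3 = 10^(−9.81/10) = 0.1045
  Stage 4: F_4 = 10^(3.86/10) = 2.432, G_4 = 10^(15.9/10) = 38.90
Friis cascade:
  F = 2.109 + (4.977 − 1)/0.4742 + (9.572 − 1)/0.1380 + (2.432 − 1)/0.01442 = 171.9
NF = 10 log₁₀(171.9) = 22.35 dB

22.35 dB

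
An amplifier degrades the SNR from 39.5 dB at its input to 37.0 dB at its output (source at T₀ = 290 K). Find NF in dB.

2.5 dB

NF (dB) = SNR_in(dB) − SNR_out(dB) when the source is at T₀
NF = 39.5 − 37.0 = 2.5 dB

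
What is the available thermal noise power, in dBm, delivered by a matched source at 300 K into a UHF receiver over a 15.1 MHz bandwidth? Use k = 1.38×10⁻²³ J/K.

−102.0 dBm

P_n = kTB = 1.38×10⁻²³ × 300 × 1.51×10⁷ = 6.25×10⁻¹⁴ W
In dBm: 10 log₁₀(6.25×10⁻¹⁴ / 10⁻³) = −102.0 dBm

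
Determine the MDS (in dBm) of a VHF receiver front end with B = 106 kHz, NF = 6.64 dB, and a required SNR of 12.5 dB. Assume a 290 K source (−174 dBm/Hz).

−104.6 dBm

Sensitivity = −174 + 10 log₁₀(B) + NF + SNR_min
= −174 + 50.25 + 6.64 + 12.5
= −104.61 dBm → −104.6 dBm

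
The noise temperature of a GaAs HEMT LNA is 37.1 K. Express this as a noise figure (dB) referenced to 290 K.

0.523 dB

F = 1 + T_e/T₀ = 1 + 37.1/290 = 1.12793
NF = 10 log₁₀(1.12793) = 0.523 dB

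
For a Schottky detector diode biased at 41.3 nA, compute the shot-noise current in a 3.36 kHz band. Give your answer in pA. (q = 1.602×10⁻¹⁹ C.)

I_n = √(2qI·B)
2qI·B = 2 × 1.602×10⁻¹⁹ × 4.13×10⁻⁸ × 3.36×10³ = 4.45×10⁻²³ A²
I_n = √(4.45×10⁻²³) = 6.67×10⁻¹² A = 6.67 pA

6.67 pA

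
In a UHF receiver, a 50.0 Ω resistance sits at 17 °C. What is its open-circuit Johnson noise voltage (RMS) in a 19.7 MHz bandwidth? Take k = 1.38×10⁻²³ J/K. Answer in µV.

3.97 µV

T = 17 °C + 273.15 = 290.15 K
V_n = √(4kTRB)
4kTRB = 4 × 1.38×10⁻²³ × 290.15 × 5.00×10¹ × 1.97×10⁷ = 1.58×10⁻¹¹ V²
V_n = √(1.58×10⁻¹¹) = 3.97×10⁻⁶ V = 3.97 µV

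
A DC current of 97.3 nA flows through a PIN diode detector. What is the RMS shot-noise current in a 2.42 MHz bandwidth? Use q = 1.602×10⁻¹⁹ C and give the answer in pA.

275 pA

I_n = √(2qI·B)
2qI·B = 2 × 1.602×10⁻¹⁹ × 9.73×10⁻⁸ × 2.42×10⁶ = 7.54×10⁻²⁰ A²
I_n = √(7.54×10⁻²⁰) = 2.75×10⁻¹⁰ A = 275 pA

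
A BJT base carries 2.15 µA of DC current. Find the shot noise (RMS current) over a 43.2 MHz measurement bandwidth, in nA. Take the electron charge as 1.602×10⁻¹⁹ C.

5.46 nA

I_n = √(2qI·B)
2qI·B = 2 × 1.602×10⁻¹⁹ × 2.15×10⁻⁶ × 4.32×10⁷ = 2.98×10⁻¹⁷ A²
I_n = √(2.98×10⁻¹⁷) = 5.46×10⁻⁹ A = 5.46 nA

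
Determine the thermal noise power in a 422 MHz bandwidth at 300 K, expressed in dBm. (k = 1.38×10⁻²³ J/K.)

−87.6 dBm

P_n = kTB = 1.38×10⁻²³ × 300 × 4.22×10⁸ = 1.75×10⁻¹² W
In dBm: 10 log₁₀(1.75×10⁻¹² / 10⁻³) = −87.6 dBm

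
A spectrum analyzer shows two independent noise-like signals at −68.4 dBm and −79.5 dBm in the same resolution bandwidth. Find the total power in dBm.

Convert to linear, add, convert back:
P₁ = 1.45×10⁻¹⁰ W, P₂ = 1.12×10⁻¹¹ W
P_tot = 1.56×10⁻¹⁰ W → 10 log₁₀(P_tot / 10⁻³) = −68.1 dBm

−68.1 dBm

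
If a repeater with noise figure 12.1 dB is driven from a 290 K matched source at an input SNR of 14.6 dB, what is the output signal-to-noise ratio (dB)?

By definition F = SNR_in/SNR_out, so in dB: SNR_out = SNR_in − NF
SNR_out = 14.6 − 12.1 = 2.5 dB

2.5 dB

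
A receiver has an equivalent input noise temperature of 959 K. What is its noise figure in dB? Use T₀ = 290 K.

6.34 dB

F = 1 + T_e/T₀ = 1 + 959/290 = 4.3069
NF = 10 log₁₀(4.3069) = 6.34 dB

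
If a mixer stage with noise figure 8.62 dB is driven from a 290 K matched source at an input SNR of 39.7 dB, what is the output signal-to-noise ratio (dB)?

By definition F = SNR_in/SNR_out, so in dB: SNR_out = SNR_in − NF
SNR_out = 39.7 − 8.62 = 31.08 dB

31.08 dB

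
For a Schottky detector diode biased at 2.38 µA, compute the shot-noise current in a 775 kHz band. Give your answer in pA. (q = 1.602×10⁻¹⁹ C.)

769 pA

I_n = √(2qI·B)
2qI·B = 2 × 1.602×10⁻¹⁹ × 2.38×10⁻⁶ × 7.75×10⁵ = 5.91×10⁻¹⁹ A²
I_n = √(5.91×10⁻¹⁹) = 7.69×10⁻¹⁰ A = 769 pA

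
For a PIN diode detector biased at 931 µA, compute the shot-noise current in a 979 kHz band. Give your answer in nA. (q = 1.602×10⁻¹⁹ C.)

17.1 nA

I_n = √(2qI·B)
2qI·B = 2 × 1.602×10⁻¹⁹ × 9.31×10⁻⁴ × 9.79×10⁵ = 2.92×10⁻¹⁶ A²
I_n = √(2.92×10⁻¹⁶) = 1.71×10⁻⁸ A = 17.1 nA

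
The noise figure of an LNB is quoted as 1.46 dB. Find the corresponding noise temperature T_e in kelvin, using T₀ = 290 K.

F = 10^(1.46/10) = 1.39959
T_e = (F − 1)·T₀ = (1.39959 − 1) × 290 = 116 K

116 K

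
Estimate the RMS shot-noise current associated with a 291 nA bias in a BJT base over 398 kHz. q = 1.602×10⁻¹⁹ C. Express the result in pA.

193 pA

I_n = √(2qI·B)
2qI·B = 2 × 1.602×10⁻¹⁹ × 2.91×10⁻⁷ × 3.98×10⁵ = 3.71×10⁻²⁰ A²
I_n = √(3.71×10⁻²⁰) = 1.93×10⁻¹⁰ A = 193 pA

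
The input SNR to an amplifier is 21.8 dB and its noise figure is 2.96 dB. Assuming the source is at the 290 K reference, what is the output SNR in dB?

By definition F = SNR_in/SNR_out, so in dB: SNR_out = SNR_in − NF
SNR_out = 21.8 − 2.96 = 18.84 dB

18.84 dB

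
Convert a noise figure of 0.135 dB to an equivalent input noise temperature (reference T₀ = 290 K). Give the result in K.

F = 10^(0.135/10) = 1.03157
T_e = (F − 1)·T₀ = (1.03157 − 1) × 290 = 9.16 K

9.16 K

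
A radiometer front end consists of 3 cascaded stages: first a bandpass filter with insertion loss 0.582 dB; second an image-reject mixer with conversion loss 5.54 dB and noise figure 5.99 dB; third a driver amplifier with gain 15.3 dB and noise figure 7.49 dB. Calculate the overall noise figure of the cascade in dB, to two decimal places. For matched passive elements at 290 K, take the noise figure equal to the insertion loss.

13.70 dB

Convert to linear (a loss of L dB is a gain of −L dB): F_i = 10^(NF_i/10), G_i = 10^(G_i,dB/10)
  Stage 1: F_1 = 10^(0.582/10) = 1.143, G_1 = 10^(−0.582/10) = 0.8746
  Stage 2: F_2 = 10^(5.99/10) = 3.972, G_2 = 10^(−5.54/10) = 0.2793
  Stage 3: F_3 = 10^(7.49/10) = 5.610, G_3 = 10^(15.3/10) = 33.88
Friis cascade:
  F = 1.143 + (3.972 − 1)/0.8746 + (5.610 − 1)/0.2442 = 23.42
NF = 10 log₁₀(23.42) = 13.70 dB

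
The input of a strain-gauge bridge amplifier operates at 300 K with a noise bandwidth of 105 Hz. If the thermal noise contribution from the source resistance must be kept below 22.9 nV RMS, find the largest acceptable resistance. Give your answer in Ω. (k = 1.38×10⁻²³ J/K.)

302 Ω

Johnson–Nyquist: V_n = √(4kTRB) ⇒ R = V_n² / (4kTB)
4kTB = 4 × 1.38×10⁻²³ × 300 × 1.05×10² = 1.74×10⁻¹⁸
R = (2.29×10⁻⁸)² / 1.74×10⁻¹⁸ = 3.02×10² Ω = 302 Ω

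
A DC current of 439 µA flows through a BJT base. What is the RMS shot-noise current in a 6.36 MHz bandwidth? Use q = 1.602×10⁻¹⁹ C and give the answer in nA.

I_n = √(2qI·B)
2qI·B = 2 × 1.602×10⁻¹⁹ × 4.39×10⁻⁴ × 6.36×10⁶ = 8.95×10⁻¹⁶ A²
I_n = √(8.95×10⁻¹⁶) = 2.99×10⁻⁸ A = 29.9 nA

29.9 nA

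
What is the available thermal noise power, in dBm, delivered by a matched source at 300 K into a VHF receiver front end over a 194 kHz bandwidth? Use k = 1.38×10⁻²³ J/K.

P_n = kTB = 1.38×10⁻²³ × 300 × 1.94×10⁵ = 8.03×10⁻¹⁶ W
In dBm: 10 log₁₀(8.03×10⁻¹⁶ / 10⁻³) = −121.0 dBm

−121.0 dBm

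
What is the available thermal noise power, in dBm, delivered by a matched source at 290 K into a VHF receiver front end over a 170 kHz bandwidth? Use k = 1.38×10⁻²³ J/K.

−121.7 dBm

P_n = kTB = 1.38×10⁻²³ × 290 × 1.70×10⁵ = 6.80×10⁻¹⁶ W
In dBm: 10 log₁₀(6.80×10⁻¹⁶ / 10⁻³) = −121.7 dBm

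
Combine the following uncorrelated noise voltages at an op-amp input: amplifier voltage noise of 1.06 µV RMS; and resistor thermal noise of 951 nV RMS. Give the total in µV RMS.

1.42 µV

Uncorrelated sources add in power (mean-square): V_tot = √(ΣV_i²)
V_tot = √[(1.06×10⁻⁶)² + (9.51×10⁻⁷)²] = 1.42×10⁻⁶ V = 1.42 µV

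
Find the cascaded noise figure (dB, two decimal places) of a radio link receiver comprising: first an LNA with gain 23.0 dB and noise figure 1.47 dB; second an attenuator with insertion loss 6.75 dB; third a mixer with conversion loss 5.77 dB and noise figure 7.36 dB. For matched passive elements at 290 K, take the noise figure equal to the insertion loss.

1.84 dB

Convert to linear (a loss of L dB is a gain of −L dB): F_i = 10^(NF_i/10), G_i = 10^(G_i,dB/10)
  Stage 1: F_1 = 10^(1.47/10) = 1.403, G_1 = 10^(23.0/10) = 199.5
  Stage 2: F_2 = 10^(6.75/10) = 4.732, G_2 = 10^(−6.75/10) = 0.2113
  Stage 3: F_3 = 10^(7.36/10) = 5.445, G_3 = 10^(−5.77/10) = 0.2649
Friis cascade:
  F = 1.403 + (4.732 − 1)/199.5 + (5.445 − 1)/42.17 = 1.527
NF = 10 log₁₀(1.527) = 1.84 dB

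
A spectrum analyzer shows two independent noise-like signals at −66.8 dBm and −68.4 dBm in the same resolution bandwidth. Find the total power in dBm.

−64.5 dBm

Convert to linear, add, convert back:
P₁ = 2.09×10⁻¹⁰ W, P₂ = 1.45×10⁻¹⁰ W
P_tot = 3.53×10⁻¹⁰ W → 10 log₁₀(P_tot / 10⁻³) = −64.5 dBm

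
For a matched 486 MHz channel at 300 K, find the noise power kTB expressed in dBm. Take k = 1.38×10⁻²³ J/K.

P_n = kTB = 1.38×10⁻²³ × 300 × 4.86×10⁸ = 2.01×10⁻¹² W
In dBm: 10 log₁₀(2.01×10⁻¹² / 10⁻³) = −87.0 dBm

−87.0 dBm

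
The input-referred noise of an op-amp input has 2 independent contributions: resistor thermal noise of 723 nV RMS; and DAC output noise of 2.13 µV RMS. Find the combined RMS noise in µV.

2.25 µV

Uncorrelated sources add in power (mean-square): V_tot = √(ΣV_i²)
V_tot = √[(7.23×10⁻⁷)² + (2.13×10⁻⁶)²] = 2.25×10⁻⁶ V = 2.25 µV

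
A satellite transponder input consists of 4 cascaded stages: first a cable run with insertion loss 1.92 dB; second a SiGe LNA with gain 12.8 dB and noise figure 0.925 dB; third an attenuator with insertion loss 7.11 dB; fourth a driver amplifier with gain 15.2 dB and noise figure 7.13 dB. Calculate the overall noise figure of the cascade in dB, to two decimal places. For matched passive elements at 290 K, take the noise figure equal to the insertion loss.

Convert to linear (a loss of L dB is a gain of −L dB): F_i = 10^(NF_i/10), G_i = 10^(G_i,dB/10)
  Stage 1: F_1 = 10^(1.92/10) = 1.556, G_1 = 10^(−1.92/10) = 0.6427
  Stage 2: F_2 = 10^(0.925/10) = 1.237, G_2 = 10^(12.8/10) = 19.05
  Stage 3: F_3 = 10^(7.11/10) = 5.140, G_3 = 10^(−7.11/10) = 0.1945
  Stage 4: F_4 = 10^(7.13/10) = 5.164, G_4 = 10^(15.2/10) = 33.11
Friis cascade:
  F = 1.556 + (1.237 − 1)/0.6427 + (5.140 − 1)/12.25 + (5.164 − 1)/2.382 = 4.011
NF = 10 log₁₀(4.011) = 6.03 dB

6.03 dB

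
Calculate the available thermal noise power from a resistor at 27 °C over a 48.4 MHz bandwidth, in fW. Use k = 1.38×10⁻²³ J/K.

200 fW

T = 27 °C + 273.15 = 300.15 K
P_n = kTB = 1.38×10⁻²³ × 300.15 × 4.84×10⁷ = 2.00×10⁻¹³ W = 200 fW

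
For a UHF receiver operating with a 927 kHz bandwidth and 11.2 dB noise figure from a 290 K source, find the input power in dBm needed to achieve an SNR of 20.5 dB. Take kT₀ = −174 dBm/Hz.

Sensitivity = −174 + 10 log₁₀(B) + NF + SNR_min
= −174 + 59.67 + 11.2 + 20.5
= −82.63 dBm → −82.6 dBm

−82.6 dBm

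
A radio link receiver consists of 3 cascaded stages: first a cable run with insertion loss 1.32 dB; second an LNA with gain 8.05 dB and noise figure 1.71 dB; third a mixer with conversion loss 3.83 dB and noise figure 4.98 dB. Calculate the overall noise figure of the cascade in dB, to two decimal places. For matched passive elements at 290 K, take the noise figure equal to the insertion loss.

Convert to linear (a loss of L dB is a gain of −L dB): F_i = 10^(NF_i/10), G_i = 10^(G_i,dB/10)
  Stage 1: F_1 = 10^(1.32/10) = 1.355, G_1 = 10^(−1.32/10) = 0.7379
  Stage 2: F_2 = 10^(1.71/10) = 1.483, G_2 = 10^(8.05/10) = 6.383
  Stage 3: F_3 = 10^(4.98/10) = 3.148, G_3 = 10^(−3.83/10) = 0.4140
Friis cascade:
  F = 1.355 + (1.483 − 1)/0.7379 + (3.148 − 1)/4.710 = 2.465
NF = 10 log₁₀(2.465) = 3.92 dB

3.92 dB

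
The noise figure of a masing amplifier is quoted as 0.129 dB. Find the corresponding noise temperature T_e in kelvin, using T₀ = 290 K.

8.74 K

F = 10^(0.129/10) = 1.03015
T_e = (F − 1)·T₀ = (1.03015 − 1) × 290 = 8.74 K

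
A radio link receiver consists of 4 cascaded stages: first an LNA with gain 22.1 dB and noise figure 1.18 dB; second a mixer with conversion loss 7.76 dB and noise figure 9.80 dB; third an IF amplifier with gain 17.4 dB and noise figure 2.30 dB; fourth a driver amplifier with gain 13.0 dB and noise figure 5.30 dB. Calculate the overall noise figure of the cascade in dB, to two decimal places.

1.44 dB

Convert to linear (a loss of L dB is a gain of −L dB): F_i = 10^(NF_i/10), G_i = 10^(G_i,dB/10)
  Stage 1: F_1 = 10^(1.18/10) = 1.312, G_1 = 10^(22.1/10) = 162.2
  Stage 2: F_2 = 10^(9.80/10) = 9.550, G_2 = 10^(−7.76/10) = 0.1675
  Stage 3: F_3 = 10^(2.30/10) = 1.698, G_3 = 10^(17.4/10) = 54.95
  Stage 4: F_4 = 10^(5.30/10) = 3.388, G_4 = 10^(13.0/10) = 19.95
Friis cascade:
  F = 1.312 + (9.550 − 1)/162.2 + (1.698 − 1)/27.16 + (3.388 − 1)/1493 = 1.392
NF = 10 log₁₀(1.392) = 1.44 dB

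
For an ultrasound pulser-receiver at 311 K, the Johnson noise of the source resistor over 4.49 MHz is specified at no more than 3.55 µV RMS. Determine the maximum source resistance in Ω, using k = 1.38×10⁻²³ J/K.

Johnson–Nyquist: V_n = √(4kTRB) ⇒ R = V_n² / (4kTB)
4kTB = 4 × 1.38×10⁻²³ × 311 × 4.49×10⁶ = 7.71×10⁻¹⁴
R = (3.55×10⁻⁶)² / 7.71×10⁻¹⁴ = 1.63×10² Ω = 163 Ω

163 Ω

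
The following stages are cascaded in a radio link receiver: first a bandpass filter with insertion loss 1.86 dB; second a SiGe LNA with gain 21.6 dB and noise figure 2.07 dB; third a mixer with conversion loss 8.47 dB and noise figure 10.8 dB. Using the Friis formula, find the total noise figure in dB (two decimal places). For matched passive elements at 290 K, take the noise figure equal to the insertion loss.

4.13 dB

Convert to linear (a loss of L dB is a gain of −L dB): F_i = 10^(NF_i/10), G_i = 10^(G_i,dB/10)
  Stage 1: F_1 = 10^(1.86/10) = 1.535, G_1 = 10^(−1.86/10) = 0.6516
  Stage 2: F_2 = 10^(2.07/10) = 1.611, G_2 = 10^(21.6/10) = 144.5
  Stage 3: F_3 = 10^(10.8/10) = 12.02, G_3 = 10^(−8.47/10) = 0.1422
Friis cascade:
  F = 1.535 + (1.611 − 1)/0.6516 + (12.02 − 1)/94.19 = 2.589
NF = 10 log₁₀(2.589) = 4.13 dB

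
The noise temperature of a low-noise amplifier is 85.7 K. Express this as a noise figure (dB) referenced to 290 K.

1.12 dB

F = 1 + T_e/T₀ = 1 + 85.7/290 = 1.29552
NF = 10 log₁₀(1.29552) = 1.12 dB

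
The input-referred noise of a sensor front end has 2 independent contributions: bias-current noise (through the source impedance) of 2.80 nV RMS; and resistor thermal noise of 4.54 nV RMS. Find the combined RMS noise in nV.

Uncorrelated sources add in power (mean-square): V_tot = √(ΣV_i²)
V_tot = √[(2.80×10⁻⁹)² + (4.54×10⁻⁹)²] = 5.33×10⁻⁹ V = 5.33 nV

5.33 nV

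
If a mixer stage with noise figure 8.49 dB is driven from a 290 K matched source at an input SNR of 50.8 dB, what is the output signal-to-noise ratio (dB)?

42.31 dB

By definition F = SNR_in/SNR_out, so in dB: SNR_out = SNR_in − NF
SNR_out = 50.8 − 8.49 = 42.31 dB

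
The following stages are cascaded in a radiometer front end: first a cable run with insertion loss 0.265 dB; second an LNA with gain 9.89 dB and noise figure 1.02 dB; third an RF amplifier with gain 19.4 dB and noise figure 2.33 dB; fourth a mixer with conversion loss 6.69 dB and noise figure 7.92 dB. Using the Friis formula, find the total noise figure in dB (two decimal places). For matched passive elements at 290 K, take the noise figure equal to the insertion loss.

1.55 dB

Convert to linear (a loss of L dB is a gain of −L dB): F_i = 10^(NF_i/10), G_i = 10^(G_i,dB/10)
  Stage 1: F_1 = 10^(0.265/10) = 1.063, G_1 = 10^(−0.265/10) = 0.9408
  Stage 2: F_2 = 10^(1.02/10) = 1.265, G_2 = 10^(9.89/10) = 9.750
  Stage 3: F_3 = 10^(2.33/10) = 1.710, G_3 = 10^(19.4/10) = 87.10
  Stage 4: F_4 = 10^(7.92/10) = 6.194, G_4 = 10^(−6.69/10) = 0.2143
Friis cascade:
  F = 1.063 + (1.265 − 1)/0.9408 + (1.710 − 1)/9.173 + (6.194 − 1)/798.9 = 1.428
NF = 10 log₁₀(1.428) = 1.55 dB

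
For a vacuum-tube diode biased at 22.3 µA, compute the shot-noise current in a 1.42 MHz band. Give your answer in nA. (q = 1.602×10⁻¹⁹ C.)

3.19 nA

I_n = √(2qI·B)
2qI·B = 2 × 1.602×10⁻¹⁹ × 2.23×10⁻⁵ × 1.42×10⁶ = 1.01×10⁻¹⁷ A²
I_n = √(1.01×10⁻¹⁷) = 3.19×10⁻⁹ A = 3.19 nA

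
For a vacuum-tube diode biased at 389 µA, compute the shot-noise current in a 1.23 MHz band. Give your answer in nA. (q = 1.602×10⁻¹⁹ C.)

I_n = √(2qI·B)
2qI·B = 2 × 1.602×10⁻¹⁹ × 3.89×10⁻⁴ × 1.23×10⁶ = 1.53×10⁻¹⁶ A²
I_n = √(1.53×10⁻¹⁶) = 1.24×10⁻⁸ A = 12.4 nA

12.4 nA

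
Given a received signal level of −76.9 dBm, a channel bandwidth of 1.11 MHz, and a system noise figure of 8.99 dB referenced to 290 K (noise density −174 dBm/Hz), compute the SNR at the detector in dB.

Noise floor: N = −174 + 10 log₁₀(B) + NF
10 log₁₀(1.11×10⁶) = 60.45 dB
N = −174 + 60.45 + 8.99 = −104.56 dBm
SNR = P_sig − N = −76.9 − (−104.56) = 27.66 dB → 27.7 dB

27.7 dB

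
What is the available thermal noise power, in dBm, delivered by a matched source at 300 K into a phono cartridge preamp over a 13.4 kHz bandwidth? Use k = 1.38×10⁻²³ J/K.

P_n = kTB = 1.38×10⁻²³ × 300 × 1.34×10⁴ = 5.55×10⁻¹⁷ W
In dBm: 10 log₁₀(5.55×10⁻¹⁷ / 10⁻³) = −132.6 dBm

−132.6 dBm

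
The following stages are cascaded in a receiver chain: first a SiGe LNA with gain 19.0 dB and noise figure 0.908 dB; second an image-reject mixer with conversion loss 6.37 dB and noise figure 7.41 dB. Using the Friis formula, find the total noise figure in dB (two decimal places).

1.10 dB

Convert to linear (a loss of L dB is a gain of −L dB): F_i = 10^(NF_i/10), G_i = 10^(G_i,dB/10)
  Stage 1: F_1 = 10^(0.908/10) = 1.233, G_1 = 10^(19.0/10) = 79.43
  Stage 2: F_2 = 10^(7.41/10) = 5.508, G_2 = 10^(−6.37/10) = 0.2307
Friis cascade:
  F = 1.233 + (5.508 − 1)/79.43 = 1.289
NF = 10 log₁₀(1.289) = 1.10 dB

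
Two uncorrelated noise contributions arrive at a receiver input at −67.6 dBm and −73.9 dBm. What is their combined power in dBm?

Convert to linear, add, convert back:
P₁ = 1.74×10⁻¹⁰ W, P₂ = 4.07×10⁻¹¹ W
P_tot = 2.15×10⁻¹⁰ W → 10 log₁₀(P_tot / 10⁻³) = −66.7 dBm

−66.7 dBm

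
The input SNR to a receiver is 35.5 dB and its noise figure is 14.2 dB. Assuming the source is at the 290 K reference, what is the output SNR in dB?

By definition F = SNR_in/SNR_out, so in dB: SNR_out = SNR_in − NF
SNR_out = 35.5 − 14.2 = 21.3 dB

21.3 dB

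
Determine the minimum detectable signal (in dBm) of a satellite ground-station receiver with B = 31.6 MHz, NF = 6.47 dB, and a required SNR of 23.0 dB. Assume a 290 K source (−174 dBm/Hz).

−69.5 dBm

Sensitivity = −174 + 10 log₁₀(B) + NF + SNR_min
= −174 + 75 + 6.47 + 23.0
= −69.53 dBm → −69.5 dBm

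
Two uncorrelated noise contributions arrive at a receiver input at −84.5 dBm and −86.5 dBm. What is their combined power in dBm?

Convert to linear, add, convert back:
P₁ = 3.55×10⁻¹² W, P₂ = 2.24×10⁻¹² W
P_tot = 5.79×10⁻¹² W → 10 log₁₀(P_tot / 10⁻³) = −82.4 dBm

−82.4 dBm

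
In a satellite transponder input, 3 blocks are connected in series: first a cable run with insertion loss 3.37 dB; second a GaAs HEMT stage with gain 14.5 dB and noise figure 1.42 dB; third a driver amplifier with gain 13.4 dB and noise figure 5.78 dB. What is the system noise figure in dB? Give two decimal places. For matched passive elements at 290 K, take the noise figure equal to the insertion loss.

Convert to linear (a loss of L dB is a gain of −L dB): F_i = 10^(NF_i/10), G_i = 10^(G_i,dB/10)
  Stage 1: F_1 = 10^(3.37/10) = 2.173, G_1 = 10^(−3.37/10) = 0.4603
  Stage 2: F_2 = 10^(1.42/10) = 1.387, G_2 = 10^(14.5/10) = 28.18
  Stage 3: F_3 = 10^(5.78/10) = 3.784, G_3 = 10^(13.4/10) = 21.88
Friis cascade:
  F = 2.173 + (1.387 − 1)/0.4603 + (3.784 − 1)/12.97 = 3.228
NF = 10 log₁₀(3.228) = 5.09 dB

5.09 dB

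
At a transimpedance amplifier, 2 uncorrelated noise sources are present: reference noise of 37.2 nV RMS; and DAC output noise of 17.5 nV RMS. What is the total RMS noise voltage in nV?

Uncorrelated sources add in power (mean-square): V_tot = √(ΣV_i²)
V_tot = √[(3.72×10⁻⁸)² + (1.75×10⁻⁸)²] = 4.11×10⁻⁸ V = 41.1 nV

41.1 nV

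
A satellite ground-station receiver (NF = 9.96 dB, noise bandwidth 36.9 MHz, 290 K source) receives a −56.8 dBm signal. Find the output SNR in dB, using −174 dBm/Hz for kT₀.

Noise floor: N = −174 + 10 log₁₀(B) + NF
10 log₁₀(3.69×10⁷) = 75.67 dB
N = −174 + 75.67 + 9.96 = −88.37 dBm
SNR = P_sig − N = −56.8 − (−88.37) = 31.57 dB → 31.6 dB

31.6 dB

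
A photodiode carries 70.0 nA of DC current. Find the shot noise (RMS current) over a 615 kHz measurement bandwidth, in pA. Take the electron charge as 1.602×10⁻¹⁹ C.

117 pA

I_n = √(2qI·B)
2qI·B = 2 × 1.602×10⁻¹⁹ × 7.00×10⁻⁸ × 6.15×10⁵ = 1.38×10⁻²⁰ A²
I_n = √(1.38×10⁻²⁰) = 1.17×10⁻¹⁰ A = 117 pA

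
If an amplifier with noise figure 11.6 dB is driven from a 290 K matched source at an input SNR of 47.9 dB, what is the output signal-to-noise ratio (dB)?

36.3 dB

By definition F = SNR_in/SNR_out, so in dB: SNR_out = SNR_in − NF
SNR_out = 47.9 − 11.6 = 36.3 dB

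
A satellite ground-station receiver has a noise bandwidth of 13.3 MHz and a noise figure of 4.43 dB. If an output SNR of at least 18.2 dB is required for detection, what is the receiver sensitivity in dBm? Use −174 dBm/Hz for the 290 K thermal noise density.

Sensitivity = −174 + 10 log₁₀(B) + NF + SNR_min
= −174 + 71.24 + 4.43 + 18.2
= −80.13 dBm → −80.1 dBm

−80.1 dBm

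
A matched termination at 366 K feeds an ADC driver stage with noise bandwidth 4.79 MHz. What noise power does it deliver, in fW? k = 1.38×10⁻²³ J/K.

P_n = kTB = 1.38×10⁻²³ × 366 × 4.79×10⁶ = 2.42×10⁻¹⁴ W = 24.2 fW

24.2 fW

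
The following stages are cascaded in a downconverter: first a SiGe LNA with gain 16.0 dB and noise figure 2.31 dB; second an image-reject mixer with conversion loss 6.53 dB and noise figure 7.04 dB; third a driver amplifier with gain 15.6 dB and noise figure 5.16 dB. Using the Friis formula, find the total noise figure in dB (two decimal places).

Convert to linear (a loss of L dB is a gain of −L dB): F_i = 10^(NF_i/10), G_i = 10^(G_i,dB/10)
  Stage 1: F_1 = 10^(2.31/10) = 1.702, G_1 = 10^(16.0/10) = 39.81
  Stage 2: F_2 = 10^(7.04/10) = 5.058, G_2 = 10^(−6.53/10) = 0.2223
  Stage 3: F_3 = 10^(5.16/10) = 3.281, G_3 = 10^(15.6/10) = 36.31
Friis cascade:
  F = 1.702 + (5.058 − 1)/39.81 + (3.281 − 1)/8.851 = 2.062
NF = 10 log₁₀(2.062) = 3.14 dB

3.14 dB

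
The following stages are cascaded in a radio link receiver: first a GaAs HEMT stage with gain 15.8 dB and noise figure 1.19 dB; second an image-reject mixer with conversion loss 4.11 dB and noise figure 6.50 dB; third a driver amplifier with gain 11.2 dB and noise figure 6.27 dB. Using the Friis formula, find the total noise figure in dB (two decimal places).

Convert to linear (a loss of L dB is a gain of −L dB): F_i = 10^(NF_i/10), G_i = 10^(G_i,dB/10)
  Stage 1: F_1 = 10^(1.19/10) = 1.315, G_1 = 10^(15.8/10) = 38.02
  Stage 2: F_2 = 10^(6.50/10) = 4.467, G_2 = 10^(−4.11/10) = 0.3882
  Stage 3: F_3 = 10^(6.27/10) = 4.236, G_3 = 10^(11.2/10) = 13.18
Friis cascade:
  F = 1.315 + (4.467 − 1)/38.02 + (4.236 − 1)/14.76 = 1.626
NF = 10 log₁₀(1.626) = 2.11 dB

2.11 dB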